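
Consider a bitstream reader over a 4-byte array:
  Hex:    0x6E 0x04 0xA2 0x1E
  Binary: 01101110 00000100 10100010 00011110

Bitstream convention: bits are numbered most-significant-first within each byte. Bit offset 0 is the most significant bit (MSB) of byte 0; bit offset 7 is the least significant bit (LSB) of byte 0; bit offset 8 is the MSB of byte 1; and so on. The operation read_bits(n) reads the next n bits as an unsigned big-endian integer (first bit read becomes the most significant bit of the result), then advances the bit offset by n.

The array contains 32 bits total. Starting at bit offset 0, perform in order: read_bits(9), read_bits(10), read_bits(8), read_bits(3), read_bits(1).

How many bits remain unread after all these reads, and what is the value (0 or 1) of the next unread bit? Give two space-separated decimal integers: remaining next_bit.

Read 1: bits[0:9] width=9 -> value=220 (bin 011011100); offset now 9 = byte 1 bit 1; 23 bits remain
Read 2: bits[9:19] width=10 -> value=37 (bin 0000100101); offset now 19 = byte 2 bit 3; 13 bits remain
Read 3: bits[19:27] width=8 -> value=16 (bin 00010000); offset now 27 = byte 3 bit 3; 5 bits remain
Read 4: bits[27:30] width=3 -> value=7 (bin 111); offset now 30 = byte 3 bit 6; 2 bits remain
Read 5: bits[30:31] width=1 -> value=1 (bin 1); offset now 31 = byte 3 bit 7; 1 bits remain

Answer: 1 0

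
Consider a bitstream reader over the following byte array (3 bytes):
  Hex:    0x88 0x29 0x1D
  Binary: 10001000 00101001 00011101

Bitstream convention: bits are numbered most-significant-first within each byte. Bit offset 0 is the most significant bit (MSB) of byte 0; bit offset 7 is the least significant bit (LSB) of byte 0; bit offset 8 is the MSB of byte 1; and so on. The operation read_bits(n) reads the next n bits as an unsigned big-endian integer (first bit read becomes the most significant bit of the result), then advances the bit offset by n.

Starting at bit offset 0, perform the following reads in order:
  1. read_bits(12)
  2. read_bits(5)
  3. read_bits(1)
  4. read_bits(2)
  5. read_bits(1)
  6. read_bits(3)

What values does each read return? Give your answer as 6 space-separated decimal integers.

Answer: 2178 18 0 1 1 5

Derivation:
Read 1: bits[0:12] width=12 -> value=2178 (bin 100010000010); offset now 12 = byte 1 bit 4; 12 bits remain
Read 2: bits[12:17] width=5 -> value=18 (bin 10010); offset now 17 = byte 2 bit 1; 7 bits remain
Read 3: bits[17:18] width=1 -> value=0 (bin 0); offset now 18 = byte 2 bit 2; 6 bits remain
Read 4: bits[18:20] width=2 -> value=1 (bin 01); offset now 20 = byte 2 bit 4; 4 bits remain
Read 5: bits[20:21] width=1 -> value=1 (bin 1); offset now 21 = byte 2 bit 5; 3 bits remain
Read 6: bits[21:24] width=3 -> value=5 (bin 101); offset now 24 = byte 3 bit 0; 0 bits remain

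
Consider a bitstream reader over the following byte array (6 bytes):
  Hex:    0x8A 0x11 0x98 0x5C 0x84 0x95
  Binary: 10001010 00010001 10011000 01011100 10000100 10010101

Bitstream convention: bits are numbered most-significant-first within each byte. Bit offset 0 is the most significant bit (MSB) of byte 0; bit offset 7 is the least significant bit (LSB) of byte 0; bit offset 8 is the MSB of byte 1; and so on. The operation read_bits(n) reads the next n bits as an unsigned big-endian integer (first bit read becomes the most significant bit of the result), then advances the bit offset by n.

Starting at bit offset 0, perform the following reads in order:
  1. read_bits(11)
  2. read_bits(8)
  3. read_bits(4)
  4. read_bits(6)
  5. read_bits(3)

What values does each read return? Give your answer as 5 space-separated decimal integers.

Read 1: bits[0:11] width=11 -> value=1104 (bin 10001010000); offset now 11 = byte 1 bit 3; 37 bits remain
Read 2: bits[11:19] width=8 -> value=140 (bin 10001100); offset now 19 = byte 2 bit 3; 29 bits remain
Read 3: bits[19:23] width=4 -> value=12 (bin 1100); offset now 23 = byte 2 bit 7; 25 bits remain
Read 4: bits[23:29] width=6 -> value=11 (bin 001011); offset now 29 = byte 3 bit 5; 19 bits remain
Read 5: bits[29:32] width=3 -> value=4 (bin 100); offset now 32 = byte 4 bit 0; 16 bits remain

Answer: 1104 140 12 11 4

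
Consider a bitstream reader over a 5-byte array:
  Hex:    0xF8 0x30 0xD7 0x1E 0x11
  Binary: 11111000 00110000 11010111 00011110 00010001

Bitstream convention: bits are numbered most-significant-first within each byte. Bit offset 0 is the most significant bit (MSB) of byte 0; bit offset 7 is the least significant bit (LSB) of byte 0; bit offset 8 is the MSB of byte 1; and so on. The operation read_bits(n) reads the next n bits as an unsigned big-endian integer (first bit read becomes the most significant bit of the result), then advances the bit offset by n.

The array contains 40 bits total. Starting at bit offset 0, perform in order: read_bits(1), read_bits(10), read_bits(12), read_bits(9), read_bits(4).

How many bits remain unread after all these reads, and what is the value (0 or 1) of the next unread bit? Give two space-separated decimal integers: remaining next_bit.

Answer: 4 0

Derivation:
Read 1: bits[0:1] width=1 -> value=1 (bin 1); offset now 1 = byte 0 bit 1; 39 bits remain
Read 2: bits[1:11] width=10 -> value=961 (bin 1111000001); offset now 11 = byte 1 bit 3; 29 bits remain
Read 3: bits[11:23] width=12 -> value=2155 (bin 100001101011); offset now 23 = byte 2 bit 7; 17 bits remain
Read 4: bits[23:32] width=9 -> value=286 (bin 100011110); offset now 32 = byte 4 bit 0; 8 bits remain
Read 5: bits[32:36] width=4 -> value=1 (bin 0001); offset now 36 = byte 4 bit 4; 4 bits remain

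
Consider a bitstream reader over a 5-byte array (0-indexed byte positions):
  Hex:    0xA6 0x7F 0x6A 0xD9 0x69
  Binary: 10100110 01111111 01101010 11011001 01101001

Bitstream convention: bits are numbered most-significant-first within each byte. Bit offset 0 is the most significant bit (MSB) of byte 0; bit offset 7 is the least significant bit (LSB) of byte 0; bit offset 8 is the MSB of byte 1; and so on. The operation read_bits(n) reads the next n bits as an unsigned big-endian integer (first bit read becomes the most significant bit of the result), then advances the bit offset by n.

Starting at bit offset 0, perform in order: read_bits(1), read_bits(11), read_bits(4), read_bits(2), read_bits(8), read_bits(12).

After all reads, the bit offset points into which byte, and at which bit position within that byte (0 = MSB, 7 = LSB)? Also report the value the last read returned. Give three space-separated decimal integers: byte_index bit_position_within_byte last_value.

Read 1: bits[0:1] width=1 -> value=1 (bin 1); offset now 1 = byte 0 bit 1; 39 bits remain
Read 2: bits[1:12] width=11 -> value=615 (bin 01001100111); offset now 12 = byte 1 bit 4; 28 bits remain
Read 3: bits[12:16] width=4 -> value=15 (bin 1111); offset now 16 = byte 2 bit 0; 24 bits remain
Read 4: bits[16:18] width=2 -> value=1 (bin 01); offset now 18 = byte 2 bit 2; 22 bits remain
Read 5: bits[18:26] width=8 -> value=171 (bin 10101011); offset now 26 = byte 3 bit 2; 14 bits remain
Read 6: bits[26:38] width=12 -> value=1626 (bin 011001011010); offset now 38 = byte 4 bit 6; 2 bits remain

Answer: 4 6 1626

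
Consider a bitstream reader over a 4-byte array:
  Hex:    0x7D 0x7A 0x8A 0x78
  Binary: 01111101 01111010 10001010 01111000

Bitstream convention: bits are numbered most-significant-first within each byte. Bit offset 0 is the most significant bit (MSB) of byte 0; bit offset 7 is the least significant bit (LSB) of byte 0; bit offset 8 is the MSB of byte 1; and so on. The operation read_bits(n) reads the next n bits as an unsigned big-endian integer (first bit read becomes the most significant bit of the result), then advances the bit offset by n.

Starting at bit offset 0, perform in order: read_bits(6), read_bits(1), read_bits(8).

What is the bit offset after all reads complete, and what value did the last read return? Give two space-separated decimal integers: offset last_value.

Read 1: bits[0:6] width=6 -> value=31 (bin 011111); offset now 6 = byte 0 bit 6; 26 bits remain
Read 2: bits[6:7] width=1 -> value=0 (bin 0); offset now 7 = byte 0 bit 7; 25 bits remain
Read 3: bits[7:15] width=8 -> value=189 (bin 10111101); offset now 15 = byte 1 bit 7; 17 bits remain

Answer: 15 189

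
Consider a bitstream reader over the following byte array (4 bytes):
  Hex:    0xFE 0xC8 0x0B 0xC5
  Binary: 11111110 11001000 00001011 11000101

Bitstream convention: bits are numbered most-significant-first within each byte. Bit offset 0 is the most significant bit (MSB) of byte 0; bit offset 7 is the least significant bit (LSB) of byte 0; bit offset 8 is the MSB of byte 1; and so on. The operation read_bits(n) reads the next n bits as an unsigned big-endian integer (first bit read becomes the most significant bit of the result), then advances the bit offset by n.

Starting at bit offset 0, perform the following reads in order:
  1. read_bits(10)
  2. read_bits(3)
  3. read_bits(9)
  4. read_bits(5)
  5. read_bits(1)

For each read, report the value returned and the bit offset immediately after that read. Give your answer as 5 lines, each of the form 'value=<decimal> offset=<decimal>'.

Read 1: bits[0:10] width=10 -> value=1019 (bin 1111111011); offset now 10 = byte 1 bit 2; 22 bits remain
Read 2: bits[10:13] width=3 -> value=1 (bin 001); offset now 13 = byte 1 bit 5; 19 bits remain
Read 3: bits[13:22] width=9 -> value=2 (bin 000000010); offset now 22 = byte 2 bit 6; 10 bits remain
Read 4: bits[22:27] width=5 -> value=30 (bin 11110); offset now 27 = byte 3 bit 3; 5 bits remain
Read 5: bits[27:28] width=1 -> value=0 (bin 0); offset now 28 = byte 3 bit 4; 4 bits remain

Answer: value=1019 offset=10
value=1 offset=13
value=2 offset=22
value=30 offset=27
value=0 offset=28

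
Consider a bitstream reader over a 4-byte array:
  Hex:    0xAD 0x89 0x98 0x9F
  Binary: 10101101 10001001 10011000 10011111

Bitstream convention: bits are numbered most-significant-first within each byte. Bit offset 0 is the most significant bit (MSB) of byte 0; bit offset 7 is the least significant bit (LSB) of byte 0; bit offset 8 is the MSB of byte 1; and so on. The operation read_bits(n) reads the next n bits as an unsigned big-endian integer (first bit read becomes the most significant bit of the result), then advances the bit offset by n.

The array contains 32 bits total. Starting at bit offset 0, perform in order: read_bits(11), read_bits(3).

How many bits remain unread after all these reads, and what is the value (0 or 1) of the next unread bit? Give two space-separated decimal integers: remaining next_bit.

Read 1: bits[0:11] width=11 -> value=1388 (bin 10101101100); offset now 11 = byte 1 bit 3; 21 bits remain
Read 2: bits[11:14] width=3 -> value=2 (bin 010); offset now 14 = byte 1 bit 6; 18 bits remain

Answer: 18 0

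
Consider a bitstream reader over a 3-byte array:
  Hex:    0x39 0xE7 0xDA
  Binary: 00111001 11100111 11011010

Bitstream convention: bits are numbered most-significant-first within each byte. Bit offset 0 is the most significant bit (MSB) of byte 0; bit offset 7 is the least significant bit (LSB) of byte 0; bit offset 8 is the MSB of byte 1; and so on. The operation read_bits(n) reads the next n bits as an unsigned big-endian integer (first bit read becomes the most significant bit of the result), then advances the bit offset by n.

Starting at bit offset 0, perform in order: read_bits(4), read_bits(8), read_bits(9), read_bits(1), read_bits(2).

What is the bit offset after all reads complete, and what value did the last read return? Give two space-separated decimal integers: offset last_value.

Answer: 24 2

Derivation:
Read 1: bits[0:4] width=4 -> value=3 (bin 0011); offset now 4 = byte 0 bit 4; 20 bits remain
Read 2: bits[4:12] width=8 -> value=158 (bin 10011110); offset now 12 = byte 1 bit 4; 12 bits remain
Read 3: bits[12:21] width=9 -> value=251 (bin 011111011); offset now 21 = byte 2 bit 5; 3 bits remain
Read 4: bits[21:22] width=1 -> value=0 (bin 0); offset now 22 = byte 2 bit 6; 2 bits remain
Read 5: bits[22:24] width=2 -> value=2 (bin 10); offset now 24 = byte 3 bit 0; 0 bits remain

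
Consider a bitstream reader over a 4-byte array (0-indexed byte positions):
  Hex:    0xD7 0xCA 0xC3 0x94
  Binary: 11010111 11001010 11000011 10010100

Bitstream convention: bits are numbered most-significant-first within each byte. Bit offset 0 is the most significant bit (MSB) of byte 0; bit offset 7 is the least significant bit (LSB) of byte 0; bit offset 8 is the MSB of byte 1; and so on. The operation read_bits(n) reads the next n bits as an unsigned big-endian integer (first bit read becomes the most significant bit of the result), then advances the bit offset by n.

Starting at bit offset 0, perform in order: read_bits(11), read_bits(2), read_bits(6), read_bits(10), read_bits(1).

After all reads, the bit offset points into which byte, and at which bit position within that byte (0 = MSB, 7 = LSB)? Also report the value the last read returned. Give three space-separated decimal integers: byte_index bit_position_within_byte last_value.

Answer: 3 6 1

Derivation:
Read 1: bits[0:11] width=11 -> value=1726 (bin 11010111110); offset now 11 = byte 1 bit 3; 21 bits remain
Read 2: bits[11:13] width=2 -> value=1 (bin 01); offset now 13 = byte 1 bit 5; 19 bits remain
Read 3: bits[13:19] width=6 -> value=22 (bin 010110); offset now 19 = byte 2 bit 3; 13 bits remain
Read 4: bits[19:29] width=10 -> value=114 (bin 0001110010); offset now 29 = byte 3 bit 5; 3 bits remain
Read 5: bits[29:30] width=1 -> value=1 (bin 1); offset now 30 = byte 3 bit 6; 2 bits remain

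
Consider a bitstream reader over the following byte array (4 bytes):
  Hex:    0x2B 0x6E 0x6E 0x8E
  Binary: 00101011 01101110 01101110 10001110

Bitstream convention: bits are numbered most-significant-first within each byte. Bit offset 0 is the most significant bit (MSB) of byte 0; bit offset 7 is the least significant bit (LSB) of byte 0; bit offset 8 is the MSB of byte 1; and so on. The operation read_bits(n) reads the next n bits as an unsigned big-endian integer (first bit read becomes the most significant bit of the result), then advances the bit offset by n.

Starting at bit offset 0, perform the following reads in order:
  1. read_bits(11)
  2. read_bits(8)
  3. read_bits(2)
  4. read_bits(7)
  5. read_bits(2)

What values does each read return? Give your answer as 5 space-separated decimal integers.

Answer: 347 115 1 104 3

Derivation:
Read 1: bits[0:11] width=11 -> value=347 (bin 00101011011); offset now 11 = byte 1 bit 3; 21 bits remain
Read 2: bits[11:19] width=8 -> value=115 (bin 01110011); offset now 19 = byte 2 bit 3; 13 bits remain
Read 3: bits[19:21] width=2 -> value=1 (bin 01); offset now 21 = byte 2 bit 5; 11 bits remain
Read 4: bits[21:28] width=7 -> value=104 (bin 1101000); offset now 28 = byte 3 bit 4; 4 bits remain
Read 5: bits[28:30] width=2 -> value=3 (bin 11); offset now 30 = byte 3 bit 6; 2 bits remain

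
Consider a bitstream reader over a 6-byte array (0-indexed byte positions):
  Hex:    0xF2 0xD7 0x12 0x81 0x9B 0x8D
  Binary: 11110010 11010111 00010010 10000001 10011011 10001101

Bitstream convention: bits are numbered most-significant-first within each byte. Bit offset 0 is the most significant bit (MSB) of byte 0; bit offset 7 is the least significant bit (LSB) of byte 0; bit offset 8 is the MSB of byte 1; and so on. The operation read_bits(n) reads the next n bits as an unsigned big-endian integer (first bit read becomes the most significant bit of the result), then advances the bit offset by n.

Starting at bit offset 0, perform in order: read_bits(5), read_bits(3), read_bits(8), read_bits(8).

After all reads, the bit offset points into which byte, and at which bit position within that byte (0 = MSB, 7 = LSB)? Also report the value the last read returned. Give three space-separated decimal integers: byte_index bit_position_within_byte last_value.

Answer: 3 0 18

Derivation:
Read 1: bits[0:5] width=5 -> value=30 (bin 11110); offset now 5 = byte 0 bit 5; 43 bits remain
Read 2: bits[5:8] width=3 -> value=2 (bin 010); offset now 8 = byte 1 bit 0; 40 bits remain
Read 3: bits[8:16] width=8 -> value=215 (bin 11010111); offset now 16 = byte 2 bit 0; 32 bits remain
Read 4: bits[16:24] width=8 -> value=18 (bin 00010010); offset now 24 = byte 3 bit 0; 24 bits remain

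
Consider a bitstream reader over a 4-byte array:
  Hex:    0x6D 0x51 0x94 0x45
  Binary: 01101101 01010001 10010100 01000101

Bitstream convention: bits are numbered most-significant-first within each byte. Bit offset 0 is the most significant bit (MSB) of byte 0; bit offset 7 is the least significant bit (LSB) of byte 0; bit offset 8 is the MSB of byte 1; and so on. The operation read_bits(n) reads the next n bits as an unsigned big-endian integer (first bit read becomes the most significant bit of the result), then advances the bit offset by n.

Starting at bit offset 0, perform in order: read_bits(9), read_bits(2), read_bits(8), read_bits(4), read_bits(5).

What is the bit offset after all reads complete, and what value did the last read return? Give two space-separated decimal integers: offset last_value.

Answer: 28 4

Derivation:
Read 1: bits[0:9] width=9 -> value=218 (bin 011011010); offset now 9 = byte 1 bit 1; 23 bits remain
Read 2: bits[9:11] width=2 -> value=2 (bin 10); offset now 11 = byte 1 bit 3; 21 bits remain
Read 3: bits[11:19] width=8 -> value=140 (bin 10001100); offset now 19 = byte 2 bit 3; 13 bits remain
Read 4: bits[19:23] width=4 -> value=10 (bin 1010); offset now 23 = byte 2 bit 7; 9 bits remain
Read 5: bits[23:28] width=5 -> value=4 (bin 00100); offset now 28 = byte 3 bit 4; 4 bits remain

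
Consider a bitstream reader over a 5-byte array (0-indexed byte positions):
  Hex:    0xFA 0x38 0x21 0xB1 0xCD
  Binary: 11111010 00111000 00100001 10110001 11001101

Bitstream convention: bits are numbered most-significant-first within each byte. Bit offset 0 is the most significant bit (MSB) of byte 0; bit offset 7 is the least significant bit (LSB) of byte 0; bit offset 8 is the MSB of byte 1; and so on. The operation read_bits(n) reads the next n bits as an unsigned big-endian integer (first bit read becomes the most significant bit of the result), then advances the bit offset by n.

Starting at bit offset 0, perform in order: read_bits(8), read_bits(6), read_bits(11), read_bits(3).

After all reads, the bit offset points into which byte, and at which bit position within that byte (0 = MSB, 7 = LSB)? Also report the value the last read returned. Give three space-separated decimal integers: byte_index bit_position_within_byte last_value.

Read 1: bits[0:8] width=8 -> value=250 (bin 11111010); offset now 8 = byte 1 bit 0; 32 bits remain
Read 2: bits[8:14] width=6 -> value=14 (bin 001110); offset now 14 = byte 1 bit 6; 26 bits remain
Read 3: bits[14:25] width=11 -> value=67 (bin 00001000011); offset now 25 = byte 3 bit 1; 15 bits remain
Read 4: bits[25:28] width=3 -> value=3 (bin 011); offset now 28 = byte 3 bit 4; 12 bits remain

Answer: 3 4 3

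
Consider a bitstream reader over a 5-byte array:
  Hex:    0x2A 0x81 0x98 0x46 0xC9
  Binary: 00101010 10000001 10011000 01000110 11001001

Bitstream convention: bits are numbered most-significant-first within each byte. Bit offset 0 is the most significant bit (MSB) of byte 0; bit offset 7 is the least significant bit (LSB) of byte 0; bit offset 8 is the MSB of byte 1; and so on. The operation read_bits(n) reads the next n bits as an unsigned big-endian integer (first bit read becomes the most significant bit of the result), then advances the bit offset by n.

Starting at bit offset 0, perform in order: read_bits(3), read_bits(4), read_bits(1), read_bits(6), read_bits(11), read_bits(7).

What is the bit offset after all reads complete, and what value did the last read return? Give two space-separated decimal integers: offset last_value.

Read 1: bits[0:3] width=3 -> value=1 (bin 001); offset now 3 = byte 0 bit 3; 37 bits remain
Read 2: bits[3:7] width=4 -> value=5 (bin 0101); offset now 7 = byte 0 bit 7; 33 bits remain
Read 3: bits[7:8] width=1 -> value=0 (bin 0); offset now 8 = byte 1 bit 0; 32 bits remain
Read 4: bits[8:14] width=6 -> value=32 (bin 100000); offset now 14 = byte 1 bit 6; 26 bits remain
Read 5: bits[14:25] width=11 -> value=816 (bin 01100110000); offset now 25 = byte 3 bit 1; 15 bits remain
Read 6: bits[25:32] width=7 -> value=70 (bin 1000110); offset now 32 = byte 4 bit 0; 8 bits remain

Answer: 32 70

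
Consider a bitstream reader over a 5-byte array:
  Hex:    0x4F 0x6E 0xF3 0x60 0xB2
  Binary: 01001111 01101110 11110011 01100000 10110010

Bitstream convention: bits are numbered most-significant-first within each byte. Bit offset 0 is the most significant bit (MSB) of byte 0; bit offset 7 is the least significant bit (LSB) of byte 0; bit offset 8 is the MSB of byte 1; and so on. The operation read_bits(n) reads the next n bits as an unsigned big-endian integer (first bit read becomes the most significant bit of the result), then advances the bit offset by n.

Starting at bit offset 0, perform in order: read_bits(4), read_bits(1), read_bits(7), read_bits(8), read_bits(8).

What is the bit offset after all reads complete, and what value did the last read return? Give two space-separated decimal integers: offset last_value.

Answer: 28 54

Derivation:
Read 1: bits[0:4] width=4 -> value=4 (bin 0100); offset now 4 = byte 0 bit 4; 36 bits remain
Read 2: bits[4:5] width=1 -> value=1 (bin 1); offset now 5 = byte 0 bit 5; 35 bits remain
Read 3: bits[5:12] width=7 -> value=118 (bin 1110110); offset now 12 = byte 1 bit 4; 28 bits remain
Read 4: bits[12:20] width=8 -> value=239 (bin 11101111); offset now 20 = byte 2 bit 4; 20 bits remain
Read 5: bits[20:28] width=8 -> value=54 (bin 00110110); offset now 28 = byte 3 bit 4; 12 bits remain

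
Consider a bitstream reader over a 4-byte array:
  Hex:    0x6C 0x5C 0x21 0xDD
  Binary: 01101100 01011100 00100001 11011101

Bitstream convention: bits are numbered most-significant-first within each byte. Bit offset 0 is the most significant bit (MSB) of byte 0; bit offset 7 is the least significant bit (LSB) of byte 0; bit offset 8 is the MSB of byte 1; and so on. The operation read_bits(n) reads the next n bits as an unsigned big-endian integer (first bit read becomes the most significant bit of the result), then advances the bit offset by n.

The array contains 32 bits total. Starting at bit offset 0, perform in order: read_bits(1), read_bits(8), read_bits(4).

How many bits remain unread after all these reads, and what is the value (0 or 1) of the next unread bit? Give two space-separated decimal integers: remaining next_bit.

Answer: 19 1

Derivation:
Read 1: bits[0:1] width=1 -> value=0 (bin 0); offset now 1 = byte 0 bit 1; 31 bits remain
Read 2: bits[1:9] width=8 -> value=216 (bin 11011000); offset now 9 = byte 1 bit 1; 23 bits remain
Read 3: bits[9:13] width=4 -> value=11 (bin 1011); offset now 13 = byte 1 bit 5; 19 bits remain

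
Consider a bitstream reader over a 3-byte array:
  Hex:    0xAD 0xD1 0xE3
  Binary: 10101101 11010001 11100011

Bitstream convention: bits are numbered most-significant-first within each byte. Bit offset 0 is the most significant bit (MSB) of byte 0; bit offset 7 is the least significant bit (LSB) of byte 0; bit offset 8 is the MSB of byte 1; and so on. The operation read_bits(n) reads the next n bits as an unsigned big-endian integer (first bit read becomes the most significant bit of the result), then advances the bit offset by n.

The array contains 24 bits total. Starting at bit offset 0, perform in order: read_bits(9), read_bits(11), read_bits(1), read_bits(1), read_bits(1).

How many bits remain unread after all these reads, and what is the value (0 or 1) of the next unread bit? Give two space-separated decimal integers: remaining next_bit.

Read 1: bits[0:9] width=9 -> value=347 (bin 101011011); offset now 9 = byte 1 bit 1; 15 bits remain
Read 2: bits[9:20] width=11 -> value=1310 (bin 10100011110); offset now 20 = byte 2 bit 4; 4 bits remain
Read 3: bits[20:21] width=1 -> value=0 (bin 0); offset now 21 = byte 2 bit 5; 3 bits remain
Read 4: bits[21:22] width=1 -> value=0 (bin 0); offset now 22 = byte 2 bit 6; 2 bits remain
Read 5: bits[22:23] width=1 -> value=1 (bin 1); offset now 23 = byte 2 bit 7; 1 bits remain

Answer: 1 1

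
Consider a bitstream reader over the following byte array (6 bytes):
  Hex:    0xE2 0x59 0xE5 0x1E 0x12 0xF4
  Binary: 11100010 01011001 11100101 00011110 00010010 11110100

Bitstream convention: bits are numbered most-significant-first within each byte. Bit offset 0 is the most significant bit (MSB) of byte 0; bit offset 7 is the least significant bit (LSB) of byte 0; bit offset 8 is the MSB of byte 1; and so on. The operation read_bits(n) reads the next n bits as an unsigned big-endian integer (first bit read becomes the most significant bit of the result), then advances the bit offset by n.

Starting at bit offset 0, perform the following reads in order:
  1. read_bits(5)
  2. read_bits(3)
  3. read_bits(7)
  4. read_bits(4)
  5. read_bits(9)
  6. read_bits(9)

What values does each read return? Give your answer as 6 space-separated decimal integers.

Answer: 28 2 44 15 81 450

Derivation:
Read 1: bits[0:5] width=5 -> value=28 (bin 11100); offset now 5 = byte 0 bit 5; 43 bits remain
Read 2: bits[5:8] width=3 -> value=2 (bin 010); offset now 8 = byte 1 bit 0; 40 bits remain
Read 3: bits[8:15] width=7 -> value=44 (bin 0101100); offset now 15 = byte 1 bit 7; 33 bits remain
Read 4: bits[15:19] width=4 -> value=15 (bin 1111); offset now 19 = byte 2 bit 3; 29 bits remain
Read 5: bits[19:28] width=9 -> value=81 (bin 001010001); offset now 28 = byte 3 bit 4; 20 bits remain
Read 6: bits[28:37] width=9 -> value=450 (bin 111000010); offset now 37 = byte 4 bit 5; 11 bits remain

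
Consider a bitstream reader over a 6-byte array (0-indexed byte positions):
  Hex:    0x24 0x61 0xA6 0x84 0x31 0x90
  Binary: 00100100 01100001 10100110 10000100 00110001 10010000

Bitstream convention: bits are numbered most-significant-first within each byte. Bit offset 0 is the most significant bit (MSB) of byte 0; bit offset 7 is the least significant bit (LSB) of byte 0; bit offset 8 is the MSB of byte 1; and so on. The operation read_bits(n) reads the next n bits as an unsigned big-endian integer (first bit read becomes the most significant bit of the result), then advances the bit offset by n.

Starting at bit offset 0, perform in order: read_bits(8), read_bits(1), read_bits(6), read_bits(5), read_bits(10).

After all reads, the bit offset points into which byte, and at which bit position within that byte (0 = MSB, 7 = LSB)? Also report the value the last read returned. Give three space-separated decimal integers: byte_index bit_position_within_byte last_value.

Read 1: bits[0:8] width=8 -> value=36 (bin 00100100); offset now 8 = byte 1 bit 0; 40 bits remain
Read 2: bits[8:9] width=1 -> value=0 (bin 0); offset now 9 = byte 1 bit 1; 39 bits remain
Read 3: bits[9:15] width=6 -> value=48 (bin 110000); offset now 15 = byte 1 bit 7; 33 bits remain
Read 4: bits[15:20] width=5 -> value=26 (bin 11010); offset now 20 = byte 2 bit 4; 28 bits remain
Read 5: bits[20:30] width=10 -> value=417 (bin 0110100001); offset now 30 = byte 3 bit 6; 18 bits remain

Answer: 3 6 417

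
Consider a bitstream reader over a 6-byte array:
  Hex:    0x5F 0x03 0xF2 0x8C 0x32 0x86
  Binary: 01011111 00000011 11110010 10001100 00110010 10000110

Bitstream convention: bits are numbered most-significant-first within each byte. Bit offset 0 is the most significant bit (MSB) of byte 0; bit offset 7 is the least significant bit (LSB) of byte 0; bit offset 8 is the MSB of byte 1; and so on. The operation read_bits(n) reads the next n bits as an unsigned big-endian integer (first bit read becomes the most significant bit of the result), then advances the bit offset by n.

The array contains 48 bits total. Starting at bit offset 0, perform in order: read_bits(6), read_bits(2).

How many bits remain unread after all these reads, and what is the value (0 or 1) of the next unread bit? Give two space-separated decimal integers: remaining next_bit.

Answer: 40 0

Derivation:
Read 1: bits[0:6] width=6 -> value=23 (bin 010111); offset now 6 = byte 0 bit 6; 42 bits remain
Read 2: bits[6:8] width=2 -> value=3 (bin 11); offset now 8 = byte 1 bit 0; 40 bits remain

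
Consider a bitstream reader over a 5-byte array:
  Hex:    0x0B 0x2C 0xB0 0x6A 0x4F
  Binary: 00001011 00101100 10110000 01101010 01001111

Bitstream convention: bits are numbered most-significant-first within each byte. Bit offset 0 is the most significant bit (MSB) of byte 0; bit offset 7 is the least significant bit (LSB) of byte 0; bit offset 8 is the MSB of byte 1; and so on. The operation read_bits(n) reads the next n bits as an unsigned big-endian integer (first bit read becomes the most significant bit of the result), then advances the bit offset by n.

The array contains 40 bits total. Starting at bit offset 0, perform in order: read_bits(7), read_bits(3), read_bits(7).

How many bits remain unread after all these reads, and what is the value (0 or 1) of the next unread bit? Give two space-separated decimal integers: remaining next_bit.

Read 1: bits[0:7] width=7 -> value=5 (bin 0000101); offset now 7 = byte 0 bit 7; 33 bits remain
Read 2: bits[7:10] width=3 -> value=4 (bin 100); offset now 10 = byte 1 bit 2; 30 bits remain
Read 3: bits[10:17] width=7 -> value=89 (bin 1011001); offset now 17 = byte 2 bit 1; 23 bits remain

Answer: 23 0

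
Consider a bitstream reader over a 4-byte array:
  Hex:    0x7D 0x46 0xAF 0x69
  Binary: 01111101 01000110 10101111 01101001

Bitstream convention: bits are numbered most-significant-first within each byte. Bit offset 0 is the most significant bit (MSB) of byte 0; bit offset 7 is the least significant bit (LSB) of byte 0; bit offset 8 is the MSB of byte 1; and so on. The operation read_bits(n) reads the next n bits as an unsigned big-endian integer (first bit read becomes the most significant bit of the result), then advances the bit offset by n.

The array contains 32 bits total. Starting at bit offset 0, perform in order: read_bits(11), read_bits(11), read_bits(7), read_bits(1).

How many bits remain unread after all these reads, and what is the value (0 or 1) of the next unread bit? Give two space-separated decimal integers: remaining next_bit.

Read 1: bits[0:11] width=11 -> value=1002 (bin 01111101010); offset now 11 = byte 1 bit 3; 21 bits remain
Read 2: bits[11:22] width=11 -> value=427 (bin 00110101011); offset now 22 = byte 2 bit 6; 10 bits remain
Read 3: bits[22:29] width=7 -> value=109 (bin 1101101); offset now 29 = byte 3 bit 5; 3 bits remain
Read 4: bits[29:30] width=1 -> value=0 (bin 0); offset now 30 = byte 3 bit 6; 2 bits remain

Answer: 2 0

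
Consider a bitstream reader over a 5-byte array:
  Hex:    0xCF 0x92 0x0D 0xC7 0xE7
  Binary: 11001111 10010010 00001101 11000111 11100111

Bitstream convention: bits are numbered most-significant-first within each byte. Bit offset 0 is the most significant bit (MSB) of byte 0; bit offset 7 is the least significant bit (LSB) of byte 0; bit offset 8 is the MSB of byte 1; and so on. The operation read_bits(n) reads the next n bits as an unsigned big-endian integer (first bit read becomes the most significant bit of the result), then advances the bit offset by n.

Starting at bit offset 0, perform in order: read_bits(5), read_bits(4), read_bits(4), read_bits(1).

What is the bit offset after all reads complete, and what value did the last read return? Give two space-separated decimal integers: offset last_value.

Answer: 14 0

Derivation:
Read 1: bits[0:5] width=5 -> value=25 (bin 11001); offset now 5 = byte 0 bit 5; 35 bits remain
Read 2: bits[5:9] width=4 -> value=15 (bin 1111); offset now 9 = byte 1 bit 1; 31 bits remain
Read 3: bits[9:13] width=4 -> value=2 (bin 0010); offset now 13 = byte 1 bit 5; 27 bits remain
Read 4: bits[13:14] width=1 -> value=0 (bin 0); offset now 14 = byte 1 bit 6; 26 bits remain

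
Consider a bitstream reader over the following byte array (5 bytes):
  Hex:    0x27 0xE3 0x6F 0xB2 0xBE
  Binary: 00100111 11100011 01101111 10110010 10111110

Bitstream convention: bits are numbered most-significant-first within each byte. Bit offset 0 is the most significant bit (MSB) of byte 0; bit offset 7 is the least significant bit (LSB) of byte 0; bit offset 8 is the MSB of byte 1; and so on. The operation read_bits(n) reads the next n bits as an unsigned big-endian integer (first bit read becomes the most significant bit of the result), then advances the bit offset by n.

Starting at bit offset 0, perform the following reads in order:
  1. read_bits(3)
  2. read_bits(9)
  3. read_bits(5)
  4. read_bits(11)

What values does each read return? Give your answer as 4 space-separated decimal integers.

Read 1: bits[0:3] width=3 -> value=1 (bin 001); offset now 3 = byte 0 bit 3; 37 bits remain
Read 2: bits[3:12] width=9 -> value=126 (bin 001111110); offset now 12 = byte 1 bit 4; 28 bits remain
Read 3: bits[12:17] width=5 -> value=6 (bin 00110); offset now 17 = byte 2 bit 1; 23 bits remain
Read 4: bits[17:28] width=11 -> value=1787 (bin 11011111011); offset now 28 = byte 3 bit 4; 12 bits remain

Answer: 1 126 6 1787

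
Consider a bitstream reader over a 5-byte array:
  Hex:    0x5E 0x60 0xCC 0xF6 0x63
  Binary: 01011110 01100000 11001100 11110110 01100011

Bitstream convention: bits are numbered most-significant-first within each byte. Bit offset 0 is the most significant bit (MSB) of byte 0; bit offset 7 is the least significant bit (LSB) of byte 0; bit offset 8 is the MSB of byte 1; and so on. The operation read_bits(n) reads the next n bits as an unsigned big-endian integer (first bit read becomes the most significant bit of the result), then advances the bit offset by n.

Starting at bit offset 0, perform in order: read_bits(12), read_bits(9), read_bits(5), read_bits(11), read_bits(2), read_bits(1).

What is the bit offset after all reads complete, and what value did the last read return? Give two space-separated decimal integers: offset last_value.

Answer: 40 1

Derivation:
Read 1: bits[0:12] width=12 -> value=1510 (bin 010111100110); offset now 12 = byte 1 bit 4; 28 bits remain
Read 2: bits[12:21] width=9 -> value=25 (bin 000011001); offset now 21 = byte 2 bit 5; 19 bits remain
Read 3: bits[21:26] width=5 -> value=19 (bin 10011); offset now 26 = byte 3 bit 2; 14 bits remain
Read 4: bits[26:37] width=11 -> value=1740 (bin 11011001100); offset now 37 = byte 4 bit 5; 3 bits remain
Read 5: bits[37:39] width=2 -> value=1 (bin 01); offset now 39 = byte 4 bit 7; 1 bits remain
Read 6: bits[39:40] width=1 -> value=1 (bin 1); offset now 40 = byte 5 bit 0; 0 bits remain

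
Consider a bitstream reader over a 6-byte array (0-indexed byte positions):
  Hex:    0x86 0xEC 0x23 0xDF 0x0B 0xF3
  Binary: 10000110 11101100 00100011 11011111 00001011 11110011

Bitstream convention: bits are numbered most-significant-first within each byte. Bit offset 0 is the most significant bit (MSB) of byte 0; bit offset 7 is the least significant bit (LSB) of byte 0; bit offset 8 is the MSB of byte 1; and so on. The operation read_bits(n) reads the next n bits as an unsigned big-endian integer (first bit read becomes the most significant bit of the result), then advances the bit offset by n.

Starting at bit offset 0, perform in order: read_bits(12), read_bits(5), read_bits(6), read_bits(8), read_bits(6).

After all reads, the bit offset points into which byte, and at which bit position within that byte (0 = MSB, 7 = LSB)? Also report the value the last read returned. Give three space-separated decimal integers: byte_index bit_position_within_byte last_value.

Answer: 4 5 33

Derivation:
Read 1: bits[0:12] width=12 -> value=2158 (bin 100001101110); offset now 12 = byte 1 bit 4; 36 bits remain
Read 2: bits[12:17] width=5 -> value=24 (bin 11000); offset now 17 = byte 2 bit 1; 31 bits remain
Read 3: bits[17:23] width=6 -> value=17 (bin 010001); offset now 23 = byte 2 bit 7; 25 bits remain
Read 4: bits[23:31] width=8 -> value=239 (bin 11101111); offset now 31 = byte 3 bit 7; 17 bits remain
Read 5: bits[31:37] width=6 -> value=33 (bin 100001); offset now 37 = byte 4 bit 5; 11 bits remain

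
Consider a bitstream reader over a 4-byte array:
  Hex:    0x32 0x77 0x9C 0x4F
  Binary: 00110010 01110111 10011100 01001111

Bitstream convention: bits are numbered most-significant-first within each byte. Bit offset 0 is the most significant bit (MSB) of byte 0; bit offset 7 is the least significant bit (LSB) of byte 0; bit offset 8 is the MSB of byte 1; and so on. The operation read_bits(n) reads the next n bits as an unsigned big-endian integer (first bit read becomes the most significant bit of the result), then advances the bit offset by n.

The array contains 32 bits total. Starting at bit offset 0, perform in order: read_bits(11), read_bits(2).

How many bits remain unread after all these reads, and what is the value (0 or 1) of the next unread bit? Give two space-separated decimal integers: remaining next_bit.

Read 1: bits[0:11] width=11 -> value=403 (bin 00110010011); offset now 11 = byte 1 bit 3; 21 bits remain
Read 2: bits[11:13] width=2 -> value=2 (bin 10); offset now 13 = byte 1 bit 5; 19 bits remain

Answer: 19 1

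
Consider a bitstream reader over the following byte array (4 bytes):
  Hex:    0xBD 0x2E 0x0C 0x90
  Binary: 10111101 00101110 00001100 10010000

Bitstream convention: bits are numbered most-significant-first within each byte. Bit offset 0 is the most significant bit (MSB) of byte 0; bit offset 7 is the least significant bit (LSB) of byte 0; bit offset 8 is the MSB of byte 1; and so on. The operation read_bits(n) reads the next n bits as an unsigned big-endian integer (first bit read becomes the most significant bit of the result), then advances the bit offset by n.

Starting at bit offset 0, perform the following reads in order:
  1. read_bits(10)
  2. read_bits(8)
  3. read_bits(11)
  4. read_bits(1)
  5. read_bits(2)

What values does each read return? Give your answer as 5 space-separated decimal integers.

Answer: 756 184 402 0 0

Derivation:
Read 1: bits[0:10] width=10 -> value=756 (bin 1011110100); offset now 10 = byte 1 bit 2; 22 bits remain
Read 2: bits[10:18] width=8 -> value=184 (bin 10111000); offset now 18 = byte 2 bit 2; 14 bits remain
Read 3: bits[18:29] width=11 -> value=402 (bin 00110010010); offset now 29 = byte 3 bit 5; 3 bits remain
Read 4: bits[29:30] width=1 -> value=0 (bin 0); offset now 30 = byte 3 bit 6; 2 bits remain
Read 5: bits[30:32] width=2 -> value=0 (bin 00); offset now 32 = byte 4 bit 0; 0 bits remain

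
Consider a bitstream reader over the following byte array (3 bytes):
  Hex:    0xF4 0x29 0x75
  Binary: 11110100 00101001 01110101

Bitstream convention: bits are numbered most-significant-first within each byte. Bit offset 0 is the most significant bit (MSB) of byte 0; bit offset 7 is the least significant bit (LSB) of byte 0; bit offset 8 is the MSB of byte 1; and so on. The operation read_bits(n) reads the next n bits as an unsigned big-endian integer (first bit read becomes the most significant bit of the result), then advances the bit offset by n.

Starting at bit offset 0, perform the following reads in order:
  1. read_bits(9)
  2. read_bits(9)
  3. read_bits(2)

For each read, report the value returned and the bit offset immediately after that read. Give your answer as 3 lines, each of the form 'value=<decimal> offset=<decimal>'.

Read 1: bits[0:9] width=9 -> value=488 (bin 111101000); offset now 9 = byte 1 bit 1; 15 bits remain
Read 2: bits[9:18] width=9 -> value=165 (bin 010100101); offset now 18 = byte 2 bit 2; 6 bits remain
Read 3: bits[18:20] width=2 -> value=3 (bin 11); offset now 20 = byte 2 bit 4; 4 bits remain

Answer: value=488 offset=9
value=165 offset=18
value=3 offset=20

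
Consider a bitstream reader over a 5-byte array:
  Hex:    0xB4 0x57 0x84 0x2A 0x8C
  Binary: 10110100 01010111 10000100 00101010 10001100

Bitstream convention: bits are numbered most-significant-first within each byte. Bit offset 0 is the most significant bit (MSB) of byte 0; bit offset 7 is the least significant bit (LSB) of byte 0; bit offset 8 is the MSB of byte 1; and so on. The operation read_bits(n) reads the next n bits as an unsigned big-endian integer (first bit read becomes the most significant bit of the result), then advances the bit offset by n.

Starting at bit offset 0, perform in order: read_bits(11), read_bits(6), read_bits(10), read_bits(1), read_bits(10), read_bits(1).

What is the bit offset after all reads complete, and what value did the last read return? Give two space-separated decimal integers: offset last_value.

Read 1: bits[0:11] width=11 -> value=1442 (bin 10110100010); offset now 11 = byte 1 bit 3; 29 bits remain
Read 2: bits[11:17] width=6 -> value=47 (bin 101111); offset now 17 = byte 2 bit 1; 23 bits remain
Read 3: bits[17:27] width=10 -> value=33 (bin 0000100001); offset now 27 = byte 3 bit 3; 13 bits remain
Read 4: bits[27:28] width=1 -> value=0 (bin 0); offset now 28 = byte 3 bit 4; 12 bits remain
Read 5: bits[28:38] width=10 -> value=675 (bin 1010100011); offset now 38 = byte 4 bit 6; 2 bits remain
Read 6: bits[38:39] width=1 -> value=0 (bin 0); offset now 39 = byte 4 bit 7; 1 bits remain

Answer: 39 0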